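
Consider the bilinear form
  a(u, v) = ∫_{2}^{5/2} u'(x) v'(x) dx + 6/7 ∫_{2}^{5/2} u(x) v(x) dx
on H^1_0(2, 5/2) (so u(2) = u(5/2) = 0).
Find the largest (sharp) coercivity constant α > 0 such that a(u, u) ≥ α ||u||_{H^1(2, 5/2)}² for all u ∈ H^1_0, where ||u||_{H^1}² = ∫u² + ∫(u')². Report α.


α = 2*(3 + 14*π^2)/(7*(1 + 4*π^2))

Coercivity of a(·,·) on H^1_0(2, 5/2) means a(u, u) ≥ α ||u||_{H^1}² for every u ∈ H^1_0.
The interval has length L = 1/2, and Poincaré/coercivity depend only on L. Here a(u, u) = ∫(u')² + (6/7)·∫u².
Here 0 < c = 6/7 < 1. The condition a(u,u) ≥ α||u||_{H^1}² reads (1−α)∫(u')² ≥ (α−c)∫u². Any admissible α is ≤ 1 (rapidly oscillating u have ∫u²/∫(u')² → 0), and α = 1 would force 0 ≥ (1−c)∫u², impossible since c < 1; so 1−α > 0. By the sharp Poincaré inequality on H^1_0 of an interval of length L, ∫(u')² ≥ (π/L)²∫u² with equality for the first sine mode sin(π(x−x₀)/L) (x₀ the left endpoint), so the inequality holds for all u iff (1−α)(π/L)² ≥ α − c, i.e. α ≤ ((π/L)² + c)/((π/L)² + 1) = (1 + c(L/π)²)/(1 + (L/π)²). With (π/L)² = 4*π^2 and c = 6/7, the largest admissible constant is α = ((π/L)² + c)/((π/L)² + 1).
Simplifying, α = 2*(3 + 14*π^2)/(7*(1 + 4*π^2)).


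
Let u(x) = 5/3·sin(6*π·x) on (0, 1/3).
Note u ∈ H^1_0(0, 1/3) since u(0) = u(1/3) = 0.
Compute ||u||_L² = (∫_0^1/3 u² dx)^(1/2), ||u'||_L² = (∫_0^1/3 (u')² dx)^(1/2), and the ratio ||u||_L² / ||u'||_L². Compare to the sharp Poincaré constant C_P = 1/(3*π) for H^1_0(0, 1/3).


||u||_L² / ||u'||_L² = 1/(6*π) < C_P = 1/(3*π).

u(x) = 5/3·sin(6*π·x), so u'(x) = 10*π*cos(6*π*x).
Writing u(x) = A·sin(kπx/L) with A = 5/3 and k = 2, use ∫_0^L sin²(kπx/L) dx = L/2 and ∫_0^L cos²(kπx/L) dx = L/2.
u² = 25/9·sin²(6*π·x) and (u')² = 100*π^2·cos²(6*π·x), and each of sin², cos² integrates to L/2 = 1/6 over (0, 1/3).
∫_0^1/3 u² dx = 25/54, so ||u||_L² = 5*sqrt(6)/18.
∫_0^1/3 (u')² dx = 50*π^2/3, so ||u'||_L² = 5*sqrt(6)*π/3.
Ratio ||u||_L² / ||u'||_L² = 1/(6*π).
Sharp Poincaré constant on H^1_0(0, 1/3) is C_P = L/π = 1/(3*π), achieved by sin(3*π·x).
This is the k = 2 harmonic; the ratio L/(kπ) is strictly less than C_P = L/π, consistent with the sharp inequality ||u||_L² ≤ C_P ||u'||_L².


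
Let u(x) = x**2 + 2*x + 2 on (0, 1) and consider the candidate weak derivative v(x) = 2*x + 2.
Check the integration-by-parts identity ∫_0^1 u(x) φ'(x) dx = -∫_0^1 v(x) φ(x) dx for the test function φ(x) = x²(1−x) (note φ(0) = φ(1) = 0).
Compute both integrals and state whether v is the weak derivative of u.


LHS = -4/15, RHS = -4/15. Yes, v = u' weakly.

u(x) = x**2 + 2*x + 2, classical derivative u'(x) = 2*x + 2.
φ(x) = x²(1−x), so φ'(x) = x*(2 - 3*x).
Note φ(0) = φ(1) = 0, so the boundary term u·φ vanishes.
LHS = ∫_0^1 u(x) φ'(x) dx = ∫_0^1 (-3*x^4 - 4*x^3 - 2*x^2 + 4*x) dx. Term by term:
  ∫_0^1 -3*x^4 dx = -3/5;  ∫_0^1 -4*x^3 dx = -1;  ∫_0^1 -2*x^2 dx = -2/3;
  ∫_0^1 4*x dx = 2.
Sum: -3/5 − 1 − 2/3 + 2 = -4/15.
So LHS = -4/15.
∫_0^1 v(x) φ(x) dx = ∫_0^1 (-2*x^4 + 2*x^2) dx. Term by term:
  ∫_0^1 -2*x^4 dx = -2/5;  ∫_0^1 2*x^2 dx = 2/3.
Sum: -2/5 + 2/3 = 4/15.
So RHS = -∫_0^1 v(x) φ(x) dx = -4/15.
LHS = RHS, so the identity holds for this test φ.
Moreover u is smooth here and v(x) = u'(x) = 2*x + 2 pointwise, so the identity holds for every test function. Hence v is the weak derivative of u.


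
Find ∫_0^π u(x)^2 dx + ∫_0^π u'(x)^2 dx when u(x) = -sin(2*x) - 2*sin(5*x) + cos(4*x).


||u||_{H^1(0,π)}^2 = -680/9 + 63*π

u'(x) = -4*sin(4*x) - 2*cos(2*x) - 10*cos(5*x).
Expand u² and (u')² and integrate term by term on (0, π), using: for integers n ≥ 1, ∫_0^π sin²(nx) dx = ∫_0^π cos²(nx) dx = π/2; for n ≠ n', ∫_0^π sin(nx)sin(n'x) dx = ∫_0^π cos(nx)cos(n'x) dx = 0; and by product-to-sum, ∫_0^π sin(nx)cos(n'x) dx = ½∫_0^π [sin((n+n')x) + sin((n−n')x)] dx, which is 0 when n+n' is even and 2n/(n²−n'²) when n+n' is odd (it need not vanish on (0, π)).
  u² squared terms: (-1)²·∫sin(2x)² dx = 1·π/2 = π/2;  (-2)²·∫sin(5x)² dx = 4·π/2 = 2*π;  (1)²·∫cos(4x)² dx = 1·π/2 = π/2.
  u² cross terms: 2·(-1)·(-2)·∫sin(2x)·sin(5x) dx = 4·(0) = 0;  2·(-1)·(1)·∫sin(2x)·cos(4x) dx = -2·(0) = 0;  2·(-2)·(1)·∫sin(5x)·cos(4x) dx = -4·(10/9) = -40/9.
  So ∫_0^π u² dx = π/2 + 2*π + π/2 + 0 + 0 − 40/9 = -40/9 + 3*π.
  (u')² squared terms: (-10)²·∫cos(5x)² dx = 100·π/2 = 50*π;  (-4)²·∫sin(4x)² dx = 16·π/2 = 8*π;  (-2)²·∫cos(2x)² dx = 4·π/2 = 2*π.
  (u')² cross terms: 2·(-10)·(-4)·∫cos(5x)·sin(4x) dx = 80·(-8/9) = -640/9;  2·(-10)·(-2)·∫cos(5x)·cos(2x) dx = 40·(0) = 0;  2·(-4)·(-2)·∫sin(4x)·cos(2x) dx = 16·(0) = 0.
  So ∫_0^π (u')² dx = 50*π + 8*π + 2*π − 640/9 + 0 + 0 = -640/9 + 60*π.
||u||_{H^1}^2 = (-40/9 + 3*π) + (-640/9 + 60*π) = -680/9 + 63*π.


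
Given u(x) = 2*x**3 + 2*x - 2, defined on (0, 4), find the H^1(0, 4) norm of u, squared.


||u||_{H^1}^2 = 1934816/105

The H^1 norm (squared) on an interval (0, L) is
  ||u||_{H^1}^2 = ∫_0^L u(x)^2 dx + ∫_0^L u'(x)^2 dx.
Compute u'(x) = 6*x**2 + 2.
Then u(x)^2 = 4*x**6 + 8*x**4 - 8*x**3 + 4*x**2 - 8*x + 4 and u'(x)^2 = 36*x**4 + 24*x**2 + 4.
Integrate each monomial from 0 to 4 using ∫_0^4 c·x^n dx = c·4^(n+1)/(n+1):
  ∫_0^4 u(x)^2 dx = ∫_0^4 (4*x^6 + 8*x^4 - 8*x^3 + 4*x^2 - 8*x + 4) dx. Term by term:
    ∫_0^4 4*x^6 dx = 65536/7;  ∫_0^4 8*x^4 dx = 8192/5;  ∫_0^4 -8*x^3 dx = -512;
    ∫_0^4 4*x^2 dx = 256/3;  ∫_0^4 -8*x dx = -64;  ∫_0^4 4 dx = 16.
  Sum: 65536/7 + 8192/5 − 512 + 256/3 − 64 + 16 = 1105232/105.
  ∫_0^4 u'(x)^2 dx = ∫_0^4 (36*x^4 + 24*x^2 + 4) dx. Term by term:
    ∫_0^4 36*x^4 dx = 36864/5;  ∫_0^4 24*x^2 dx = 512;  ∫_0^4 4 dx = 16.
  Sum: 36864/5 + 512 + 16 = 39504/5.
Adding: ||u||_{H^1}^2 = 1105232/105 + 39504/5 = 1934816/105.


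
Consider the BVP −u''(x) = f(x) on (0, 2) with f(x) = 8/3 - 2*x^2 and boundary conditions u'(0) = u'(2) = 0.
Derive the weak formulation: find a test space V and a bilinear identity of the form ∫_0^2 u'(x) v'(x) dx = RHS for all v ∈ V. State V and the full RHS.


V = H^1(0, 2) (no boundary constraint on v; u is determined up to an additive constant); weak form: ∫_0^2 u'v' dx = ∫_0^2 (8/3 - 2*x^2) v dx for all v ∈ V.

Multiply both sides by a test function v and integrate from 0 to 2:
  ∫_0^2 −u''(x) v(x) dx = ∫_0^2 f(x) v(x) dx.
Integrate the LHS by parts once:
  ∫_0^2 −u'' v dx = −[u'(x) v(x)]_0^2 + ∫_0^2 u'(x) v'(x) dx.
Thus ∫_0^2 u'(x) v'(x) dx = ∫_0^2 f(x) v(x) dx + [u'(x) v(x)]_0^2.
Choose V so that boundary terms are either known or forced to vanish.
u has homogeneous Neumann: u'(0) = u'(2) = 0. So [u' v]_0^2 = 0·v(2) − 0·v(0) = 0 for any v; take V = H^1(0, 2).
Weak formulation: find u (satisfying any essential BC) such that ∫_0^2 u'(x) v'(x) dx = ∫_0^2 f v dx for all v ∈ V (homogeneous Neumann, so boundary terms vanish).
Substituting f(x) = 8/3 - 2*x^2, the right-hand side is ∫_0^2 (8/3 - 2*x^2) v dx.
Compatibility check (pure Neumann): taking v ≡ 1 ∈ V gives 0 = ∫_0^2 f dx + (0) − (0), i.e. ∫_0^2 f dx must equal u'(0) − u'(2) = 0. Indeed ∫_0^2 (8/3 - 2*x^2) dx = 0, so the data are compatible. The solution is then unique only up to an additive constant (fix it e.g. by requiring ∫_0^2 u dx = 0).


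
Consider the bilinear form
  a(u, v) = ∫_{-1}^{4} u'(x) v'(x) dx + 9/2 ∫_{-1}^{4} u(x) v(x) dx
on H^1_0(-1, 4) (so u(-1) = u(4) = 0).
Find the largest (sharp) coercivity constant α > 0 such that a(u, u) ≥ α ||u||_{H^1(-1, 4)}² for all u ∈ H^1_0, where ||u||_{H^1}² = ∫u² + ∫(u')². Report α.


α = 1

Coercivity of a(·,·) on H^1_0(-1, 4) means a(u, u) ≥ α ||u||_{H^1}² for every u ∈ H^1_0.
The interval has length L = 5, and Poincaré/coercivity depend only on L. Here a(u, u) = ∫(u')² + (9/2)·∫u².
Here c = 9/2 ≥ 1, so a(u,u) = ∫(u')² + c∫u² ≥ ∫(u')² + ∫u² = ||u||_{H^1}², i.e. α = 1 works. No larger α is possible: a(u,u) ≥ α||u||_{H^1}² means (1−α)∫(u')² ≥ (α−c)∫u², and for the modes u_n = sin(nπ(x−x₀)/L) (x₀ the left endpoint) one has ∫u_n²/∫(u_n')² = (L/(nπ))² → 0, so a(u_n,u_n)/||u_n||_{H^1}² → 1. Hence the optimal constant is α = 1.
Therefore α = 1.


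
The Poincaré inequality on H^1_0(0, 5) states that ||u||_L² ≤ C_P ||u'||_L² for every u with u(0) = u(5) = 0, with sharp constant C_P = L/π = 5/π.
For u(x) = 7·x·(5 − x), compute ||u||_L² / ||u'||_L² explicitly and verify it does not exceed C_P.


||u||_L² / ||u'||_L² = sqrt(10)/2 < C_P = 5/π.

u(x) = 7·x·(5 − x), so u'(x) = 35 - 14*x.
u(x) = 7·x·(5 − x) vanishes at x = 0 and x = 5, so u ∈ H^1_0(0, 5). Differentiate via the product rule and integrate the resulting polynomials term by term.
  ∫_0^5 u² dx = ∫_0^5 (49*x^4 - 490*x^3 + 1225*x^2) dx. Term by term:
    ∫_0^5 49*x^4 dx = 30625;  ∫_0^5 -490*x^3 dx = -153125/2;  ∫_0^5 1225*x^2 dx = 153125/3.
  Sum: 30625 − 153125/2 + 153125/3 = 30625/6.
  ∫_0^5 (u')² dx = ∫_0^5 (196*x^2 - 980*x + 1225) dx. Term by term:
    ∫_0^5 196*x^2 dx = 24500/3;  ∫_0^5 -980*x dx = -12250;  ∫_0^5 1225 dx = 6125.
  Sum: 24500/3 − 12250 + 6125 = 6125/3.
∫_0^5 u² dx = 30625/6, so ||u||_L² = 175*sqrt(6)/6.
∫_0^5 (u')² dx = 6125/3, so ||u'||_L² = 35*sqrt(15)/3.
Ratio ||u||_L² / ||u'||_L² = sqrt(10)/2.
Sharp Poincaré constant on H^1_0(0, 5) is C_P = L/π = 5/π, achieved by sin(π/5·x).
A polynomial bump cannot attain the sharp Poincaré constant (only the first sine eigenfunction does), so the ratio is strictly less than C_P, consistent with ||u||_L² ≤ C_P ||u'||_L².


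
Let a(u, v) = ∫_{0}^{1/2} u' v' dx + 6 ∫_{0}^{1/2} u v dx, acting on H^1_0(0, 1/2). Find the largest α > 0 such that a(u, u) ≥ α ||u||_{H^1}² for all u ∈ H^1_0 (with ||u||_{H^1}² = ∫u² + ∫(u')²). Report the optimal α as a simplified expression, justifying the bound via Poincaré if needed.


α = 1

Coercivity of a(·,·) on H^1_0(0, 1/2) means a(u, u) ≥ α ||u||_{H^1}² for every u ∈ H^1_0.
The interval has length L = 1/2, and Poincaré/coercivity depend only on L. Here a(u, u) = ∫(u')² + (6)·∫u².
Here c = 6 ≥ 1, so a(u,u) = ∫(u')² + c∫u² ≥ ∫(u')² + ∫u² = ||u||_{H^1}², i.e. α = 1 works. No larger α is possible: a(u,u) ≥ α||u||_{H^1}² means (1−α)∫(u')² ≥ (α−c)∫u², and for the modes u_n = sin(nπ(x−x₀)/L) (x₀ the left endpoint) one has ∫u_n²/∫(u_n')² = (L/(nπ))² → 0, so a(u_n,u_n)/||u_n||_{H^1}² → 1. Hence the optimal constant is α = 1.
Therefore α = 1.


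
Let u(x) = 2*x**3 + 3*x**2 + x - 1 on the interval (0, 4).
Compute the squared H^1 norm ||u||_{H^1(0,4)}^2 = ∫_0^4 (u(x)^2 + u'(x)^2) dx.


||u||_{H^1}^2 = 3499736/105

The H^1 norm (squared) on an interval (0, L) is
  ||u||_{H^1}^2 = ∫_0^L u(x)^2 dx + ∫_0^L u'(x)^2 dx.
Compute u'(x) = 6*x**2 + 6*x + 1.
Then u(x)^2 = 4*x**6 + 12*x**5 + 13*x**4 + 2*x**3 - 5*x**2 - 2*x + 1 and u'(x)^2 = 36*x**4 + 72*x**3 + 48*x**2 + 12*x + 1.
Integrate each monomial from 0 to 4 using ∫_0^4 c·x^n dx = c·4^(n+1)/(n+1):
  ∫_0^4 u(x)^2 dx = ∫_0^4 (4*x^6 + 12*x^5 + 13*x^4 + 2*x^3 - 5*x^2 - 2*x + 1) dx. Term by term:
    ∫_0^4 4*x^6 dx = 65536/7;  ∫_0^4 12*x^5 dx = 8192;  ∫_0^4 13*x^4 dx = 13312/5;
    ∫_0^4 2*x^3 dx = 128;  ∫_0^4 -5*x^2 dx = -320/3;  ∫_0^4 -2*x dx = -16;
    ∫_0^4 1 dx = 4.
  Sum: 65536/7 + 8192 + 13312/5 + 128 − 320/3 − 16 + 4 = 2123732/105.
  ∫_0^4 u'(x)^2 dx = ∫_0^4 (36*x^4 + 72*x^3 + 48*x^2 + 12*x + 1) dx. Term by term:
    ∫_0^4 36*x^4 dx = 36864/5;  ∫_0^4 72*x^3 dx = 4608;  ∫_0^4 48*x^2 dx = 1024;
    ∫_0^4 12*x dx = 96;  ∫_0^4 1 dx = 4.
  Sum: 36864/5 + 4608 + 1024 + 96 + 4 = 65524/5.
Adding: ||u||_{H^1}^2 = 2123732/105 + 65524/5 = 3499736/105.


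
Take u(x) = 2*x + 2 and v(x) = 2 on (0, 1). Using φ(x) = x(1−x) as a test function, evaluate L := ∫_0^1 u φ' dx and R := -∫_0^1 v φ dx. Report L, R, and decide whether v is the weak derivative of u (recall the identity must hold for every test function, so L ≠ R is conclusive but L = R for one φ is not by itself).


LHS = -1/3, RHS = -1/3. Yes, v = u' weakly.

u(x) = 2*x + 2, classical derivative u'(x) = 2.
φ(x) = x(1−x), so φ'(x) = 1 - 2*x.
Note φ(0) = φ(1) = 0, so the boundary term u·φ vanishes.
LHS = ∫_0^1 u(x) φ'(x) dx = ∫_0^1 (-4*x^2 - 2*x + 2) dx. Term by term:
  ∫_0^1 -4*x^2 dx = -4/3;  ∫_0^1 -2*x dx = -1;  ∫_0^1 2 dx = 2.
Sum: -4/3 − 1 + 2 = -1/3.
So LHS = -1/3.
∫_0^1 v(x) φ(x) dx = ∫_0^1 (-2*x^2 + 2*x) dx. Term by term:
  ∫_0^1 -2*x^2 dx = -2/3;  ∫_0^1 2*x dx = 1.
Sum: -2/3 + 1 = 1/3.
So RHS = -∫_0^1 v(x) φ(x) dx = -1/3.
LHS = RHS, so the identity holds for this test φ.
Moreover u is smooth here and v(x) = u'(x) = 2 pointwise, so the identity holds for every test function. Hence v is the weak derivative of u.


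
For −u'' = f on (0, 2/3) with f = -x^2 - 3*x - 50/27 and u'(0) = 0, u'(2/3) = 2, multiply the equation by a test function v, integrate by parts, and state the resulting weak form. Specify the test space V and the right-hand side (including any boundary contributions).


V = H^1(0, 2/3) (v unrestricted at boundary; u is determined up to an additive constant); weak form: ∫_0^2/3 u'v' dx = ∫_0^2/3 (-x^2 - 3*x - 50/27) v dx + 2·v(2/3) for all v ∈ V.

Multiply both sides by a test function v and integrate from 0 to 2/3:
  ∫_0^2/3 −u''(x) v(x) dx = ∫_0^2/3 f(x) v(x) dx.
Integrate the LHS by parts once:
  ∫_0^2/3 −u'' v dx = −[u'(x) v(x)]_0^2/3 + ∫_0^2/3 u'(x) v'(x) dx.
Thus ∫_0^2/3 u'(x) v'(x) dx = ∫_0^2/3 f(x) v(x) dx + [u'(x) v(x)]_0^2/3.
Choose V so that boundary terms are either known or forced to vanish.
u has inhomogeneous Neumann u'(0) = 0, u'(2/3) = 2. [u' v]_0^2/3 = (2)·v(2/3) − (0)·v(0) = 2·v(2/3). Take V = H^1(0, 2/3); boundary term becomes part of RHS.
Weak formulation: find u (satisfying any essential BC) such that ∫_0^2/3 u'(x) v'(x) dx = ∫_0^2/3 f v dx + 2·v(2/3) for all v ∈ V (Neumann data are natural BCs: they enter the RHS as boundary terms).
Substituting f(x) = -x^2 - 3*x - 50/27, the right-hand side is ∫_0^2/3 (-x^2 - 3*x - 50/27) v dx + 2·v(2/3).
Compatibility check (pure Neumann): taking v ≡ 1 ∈ V gives 0 = ∫_0^2/3 f dx + (2) − (0), i.e. ∫_0^2/3 f dx must equal u'(0) − u'(2/3) = -2. Indeed ∫_0^2/3 (-x^2 - 3*x - 50/27) dx = -2, so the data are compatible. The solution is then unique only up to an additive constant (fix it e.g. by requiring ∫_0^2/3 u dx = 0).


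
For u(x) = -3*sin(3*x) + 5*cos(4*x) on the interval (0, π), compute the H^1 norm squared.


||u||_{H^1(0,π)}^2 = 3060/7 + 515*π/2

u'(x) = -20*sin(4*x) - 9*cos(3*x).
Expand u² and (u')² and integrate term by term on (0, π), using: for integers n ≥ 1, ∫_0^π sin²(nx) dx = ∫_0^π cos²(nx) dx = π/2; for n ≠ n', ∫_0^π sin(nx)sin(n'x) dx = ∫_0^π cos(nx)cos(n'x) dx = 0; and by product-to-sum, ∫_0^π sin(nx)cos(n'x) dx = ½∫_0^π [sin((n+n')x) + sin((n−n')x)] dx, which is 0 when n+n' is even and 2n/(n²−n'²) when n+n' is odd (it need not vanish on (0, π)).
  u² squared terms: (-3)²·∫sin(3x)² dx = 9·π/2 = 9*π/2;  (5)²·∫cos(4x)² dx = 25·π/2 = 25*π/2.
  u² cross terms: 2·(-3)·(5)·∫sin(3x)·cos(4x) dx = -30·(-6/7) = 180/7.
  So ∫_0^π u² dx = 9*π/2 + 25*π/2 + 180/7 = 180/7 + 17*π.
  (u')² squared terms: (-20)²·∫sin(4x)² dx = 400·π/2 = 200*π;  (-9)²·∫cos(3x)² dx = 81·π/2 = 81*π/2.
  (u')² cross terms: 2·(-20)·(-9)·∫sin(4x)·cos(3x) dx = 360·(8/7) = 2880/7.
  So ∫_0^π (u')² dx = 200*π + 81*π/2 + 2880/7 = 2880/7 + 481*π/2.
||u||_{H^1}^2 = (180/7 + 17*π) + (2880/7 + 481*π/2) = 3060/7 + 515*π/2.


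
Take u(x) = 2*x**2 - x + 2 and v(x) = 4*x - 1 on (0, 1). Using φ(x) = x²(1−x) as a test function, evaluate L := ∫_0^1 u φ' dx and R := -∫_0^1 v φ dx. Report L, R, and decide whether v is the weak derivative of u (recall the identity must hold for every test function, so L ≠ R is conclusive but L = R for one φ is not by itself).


LHS = -7/60, RHS = -7/60. Yes, v = u' weakly.

u(x) = 2*x**2 - x + 2, classical derivative u'(x) = 4*x - 1.
φ(x) = x²(1−x), so φ'(x) = x*(2 - 3*x).
Note φ(0) = φ(1) = 0, so the boundary term u·φ vanishes.
LHS = ∫_0^1 u(x) φ'(x) dx = ∫_0^1 (-6*x^4 + 7*x^3 - 8*x^2 + 4*x) dx. Term by term:
  ∫_0^1 -6*x^4 dx = -6/5;  ∫_0^1 7*x^3 dx = 7/4;  ∫_0^1 -8*x^2 dx = -8/3;
  ∫_0^1 4*x dx = 2.
Sum: -6/5 + 7/4 − 8/3 + 2 = -7/60.
So LHS = -7/60.
∫_0^1 v(x) φ(x) dx = ∫_0^1 (-4*x^4 + 5*x^3 - x^2) dx. Term by term:
  ∫_0^1 -4*x^4 dx = -4/5;  ∫_0^1 5*x^3 dx = 5/4;  ∫_0^1 -x^2 dx = -1/3.
Sum: -4/5 + 5/4 − 1/3 = 7/60.
So RHS = -∫_0^1 v(x) φ(x) dx = -7/60.
LHS = RHS, so the identity holds for this test φ.
Moreover u is smooth here and v(x) = u'(x) = 4*x - 1 pointwise, so the identity holds for every test function. Hence v is the weak derivative of u.


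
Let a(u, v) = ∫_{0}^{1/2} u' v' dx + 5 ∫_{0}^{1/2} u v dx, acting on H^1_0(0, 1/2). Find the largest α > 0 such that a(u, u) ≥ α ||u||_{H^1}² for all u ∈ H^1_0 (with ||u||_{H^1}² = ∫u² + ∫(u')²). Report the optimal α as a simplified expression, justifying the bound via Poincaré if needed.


α = 1

Coercivity of a(·,·) on H^1_0(0, 1/2) means a(u, u) ≥ α ||u||_{H^1}² for every u ∈ H^1_0.
The interval has length L = 1/2, and Poincaré/coercivity depend only on L. Here a(u, u) = ∫(u')² + (5)·∫u².
Here c = 5 ≥ 1, so a(u,u) = ∫(u')² + c∫u² ≥ ∫(u')² + ∫u² = ||u||_{H^1}², i.e. α = 1 works. No larger α is possible: a(u,u) ≥ α||u||_{H^1}² means (1−α)∫(u')² ≥ (α−c)∫u², and for the modes u_n = sin(nπ(x−x₀)/L) (x₀ the left endpoint) one has ∫u_n²/∫(u_n')² = (L/(nπ))² → 0, so a(u_n,u_n)/||u_n||_{H^1}² → 1. Hence the optimal constant is α = 1.
Therefore α = 1.


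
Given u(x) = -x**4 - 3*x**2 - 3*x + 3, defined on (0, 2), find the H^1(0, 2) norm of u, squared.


||u||_{H^1}^2 = 365896/315

The H^1 norm (squared) on an interval (0, L) is
  ||u||_{H^1}^2 = ∫_0^L u(x)^2 dx + ∫_0^L u'(x)^2 dx.
Compute u'(x) = -4*x**3 - 6*x - 3.
Then u(x)^2 = x**8 + 6*x**6 + 6*x**5 + 3*x**4 + 18*x**3 - 9*x**2 - 18*x + 9 and u'(x)^2 = 16*x**6 + 48*x**4 + 24*x**3 + 36*x**2 + 36*x + 9.
Integrate each monomial from 0 to 2 using ∫_0^2 c·x^n dx = c·2^(n+1)/(n+1):
  ∫_0^2 u(x)^2 dx = ∫_0^2 (x^8 + 6*x^6 + 6*x^5 + 3*x^4 + 18*x^3 - 9*x^2 - 18*x + 9) dx. Term by term:
    ∫_0^2 x^8 dx = 512/9;  ∫_0^2 6*x^6 dx = 768/7;  ∫_0^2 6*x^5 dx = 64;
    ∫_0^2 3*x^4 dx = 96/5;  ∫_0^2 18*x^3 dx = 72;  ∫_0^2 -9*x^2 dx = -24;
    ∫_0^2 -18*x dx = -36;  ∫_0^2 9 dx = 18.
  Sum: 512/9 + 768/7 + 64 + 96/5 + 72 − 24 − 36 + 18 = 88138/315.
  ∫_0^2 u'(x)^2 dx = ∫_0^2 (16*x^6 + 48*x^4 + 24*x^3 + 36*x^2 + 36*x + 9) dx. Term by term:
    ∫_0^2 16*x^6 dx = 2048/7;  ∫_0^2 48*x^4 dx = 1536/5;  ∫_0^2 24*x^3 dx = 96;
    ∫_0^2 36*x^2 dx = 96;  ∫_0^2 36*x dx = 72;  ∫_0^2 9 dx = 18.
  Sum: 2048/7 + 1536/5 + 96 + 96 + 72 + 18 = 30862/35.
Adding: ||u||_{H^1}^2 = 88138/315 + 30862/35 = 365896/315.


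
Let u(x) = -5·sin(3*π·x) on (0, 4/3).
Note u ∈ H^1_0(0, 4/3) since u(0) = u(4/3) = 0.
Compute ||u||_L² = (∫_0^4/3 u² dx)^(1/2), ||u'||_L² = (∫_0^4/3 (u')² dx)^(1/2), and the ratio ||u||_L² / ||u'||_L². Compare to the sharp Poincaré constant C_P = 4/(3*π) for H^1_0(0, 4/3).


||u||_L² / ||u'||_L² = 1/(3*π) < C_P = 4/(3*π).

u(x) = -5·sin(3*π·x), so u'(x) = -15*π*cos(3*π*x).
Writing u(x) = A·sin(kπx/L) with A = -5 and k = 4, use ∫_0^L sin²(kπx/L) dx = L/2 and ∫_0^L cos²(kπx/L) dx = L/2.
u² = 25·sin²(3*π·x) and (u')² = 225*π^2·cos²(3*π·x), and each of sin², cos² integrates to L/2 = 2/3 over (0, 4/3).
∫_0^4/3 u² dx = 50/3, so ||u||_L² = 5*sqrt(6)/3.
∫_0^4/3 (u')² dx = 150*π^2, so ||u'||_L² = 5*sqrt(6)*π.
Ratio ||u||_L² / ||u'||_L² = 1/(3*π).
Sharp Poincaré constant on H^1_0(0, 4/3) is C_P = L/π = 4/(3*π), achieved by sin(3*π/4·x).
This is the k = 4 harmonic; the ratio L/(kπ) is strictly less than C_P = L/π, consistent with the sharp inequality ||u||_L² ≤ C_P ||u'||_L².


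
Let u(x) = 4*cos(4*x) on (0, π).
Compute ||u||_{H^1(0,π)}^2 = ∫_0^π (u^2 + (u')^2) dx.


||u||_{H^1(0,π)}^2 = 136*π

u'(x) = -16*sin(4*x).
Expand u² and (u')² and integrate term by term on (0, π), using: for integers n ≥ 1, ∫_0^π sin²(nx) dx = ∫_0^π cos²(nx) dx = π/2; for n ≠ n', ∫_0^π sin(nx)sin(n'x) dx = ∫_0^π cos(nx)cos(n'x) dx = 0; and by product-to-sum, ∫_0^π sin(nx)cos(n'x) dx = ½∫_0^π [sin((n+n')x) + sin((n−n')x)] dx, which is 0 when n+n' is even and 2n/(n²−n'²) when n+n' is odd (it need not vanish on (0, π)).
  u² squared terms: (4)²·∫cos(4x)² dx = 16·π/2 = 8*π.
  So ∫_0^π u² dx = 8*π.
  (u')² squared terms: (-16)²·∫sin(4x)² dx = 256·π/2 = 128*π.
  So ∫_0^π (u')² dx = 128*π.
||u||_{H^1}^2 = (8*π) + (128*π) = 136*π.


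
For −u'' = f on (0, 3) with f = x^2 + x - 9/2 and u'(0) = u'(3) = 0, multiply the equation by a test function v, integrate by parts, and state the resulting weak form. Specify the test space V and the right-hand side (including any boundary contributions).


V = H^1(0, 3) (no boundary constraint on v; u is determined up to an additive constant); weak form: ∫_0^3 u'v' dx = ∫_0^3 (x^2 + x - 9/2) v dx for all v ∈ V.

Multiply both sides by a test function v and integrate from 0 to 3:
  ∫_0^3 −u''(x) v(x) dx = ∫_0^3 f(x) v(x) dx.
Integrate the LHS by parts once:
  ∫_0^3 −u'' v dx = −[u'(x) v(x)]_0^3 + ∫_0^3 u'(x) v'(x) dx.
Thus ∫_0^3 u'(x) v'(x) dx = ∫_0^3 f(x) v(x) dx + [u'(x) v(x)]_0^3.
Choose V so that boundary terms are either known or forced to vanish.
u has homogeneous Neumann: u'(0) = u'(3) = 0. So [u' v]_0^3 = 0·v(3) − 0·v(0) = 0 for any v; take V = H^1(0, 3).
Weak formulation: find u (satisfying any essential BC) such that ∫_0^3 u'(x) v'(x) dx = ∫_0^3 f v dx for all v ∈ V (homogeneous Neumann, so boundary terms vanish).
Substituting f(x) = x^2 + x - 9/2, the right-hand side is ∫_0^3 (x^2 + x - 9/2) v dx.
Compatibility check (pure Neumann): taking v ≡ 1 ∈ V gives 0 = ∫_0^3 f dx + (0) − (0), i.e. ∫_0^3 f dx must equal u'(0) − u'(3) = 0. Indeed ∫_0^3 (x^2 + x - 9/2) dx = 0, so the data are compatible. The solution is then unique only up to an additive constant (fix it e.g. by requiring ∫_0^3 u dx = 0).


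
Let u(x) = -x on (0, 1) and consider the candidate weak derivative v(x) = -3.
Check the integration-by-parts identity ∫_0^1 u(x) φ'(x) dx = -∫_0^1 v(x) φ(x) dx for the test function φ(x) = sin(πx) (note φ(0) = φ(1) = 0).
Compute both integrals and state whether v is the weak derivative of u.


LHS = 2/π, RHS = 6/π. No, v is not the weak derivative of u.

u(x) = -x, classical derivative u'(x) = -1.
φ(x) = sin(πx), so φ'(x) = π*cos(π*x).
Note φ(0) = φ(1) = 0, so the boundary term u·φ vanishes.
LHS = ∫_0^1 u(x) φ'(x) dx = ∫_0^1 (-π*x*cos(π*x)) dx. Term by term:
  ∫_0^1 -π*x*cos(π*x) dx = 2/π.
So LHS = 2/π.
∫_0^1 v(x) φ(x) dx = ∫_0^1 (-3*sin(π*x)) dx. Term by term:
  ∫_0^1 -3*sin(π*x) dx = -6/π.
So RHS = -∫_0^1 v(x) φ(x) dx = 6/π.
LHS − RHS = -4/π ≠ 0, so the identity fails.
(For a valid weak derivative the identity must hold for EVERY test function, in particular this one. The failure shows v is NOT the weak derivative of u.)
Correct weak derivative would be u'(x) = -1.


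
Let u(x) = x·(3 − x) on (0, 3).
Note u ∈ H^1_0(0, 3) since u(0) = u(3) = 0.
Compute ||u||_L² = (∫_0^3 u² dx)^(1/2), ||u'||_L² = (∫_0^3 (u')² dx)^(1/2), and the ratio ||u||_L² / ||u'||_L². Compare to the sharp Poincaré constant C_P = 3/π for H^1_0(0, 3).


||u||_L² / ||u'||_L² = 3*sqrt(10)/10 < C_P = 3/π.

u(x) = x·(3 − x), so u'(x) = 3 - 2*x.
u(x) = x·(3 − x) vanishes at x = 0 and x = 3, so u ∈ H^1_0(0, 3). Differentiate via the product rule and integrate the resulting polynomials term by term.
  ∫_0^3 u² dx = ∫_0^3 (x^4 - 6*x^3 + 9*x^2) dx. Term by term:
    ∫_0^3 x^4 dx = 243/5;  ∫_0^3 -6*x^3 dx = -243/2;  ∫_0^3 9*x^2 dx = 81.
  Sum: 243/5 − 243/2 + 81 = 81/10.
  ∫_0^3 (u')² dx = ∫_0^3 (4*x^2 - 12*x + 9) dx. Term by term:
    ∫_0^3 4*x^2 dx = 36;  ∫_0^3 -12*x dx = -54;  ∫_0^3 9 dx = 27.
  Sum: 36 − 54 + 27 = 9.
∫_0^3 u² dx = 81/10, so ||u||_L² = 9*sqrt(10)/10.
∫_0^3 (u')² dx = 9, so ||u'||_L² = 3.
Ratio ||u||_L² / ||u'||_L² = 3*sqrt(10)/10.
Sharp Poincaré constant on H^1_0(0, 3) is C_P = L/π = 3/π, achieved by sin(π/3·x).
A polynomial bump cannot attain the sharp Poincaré constant (only the first sine eigenfunction does), so the ratio is strictly less than C_P, consistent with ||u||_L² ≤ C_P ||u'||_L².


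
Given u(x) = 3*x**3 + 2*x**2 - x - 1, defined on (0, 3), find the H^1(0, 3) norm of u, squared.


||u||_{H^1}^2 = 650913/70

The H^1 norm (squared) on an interval (0, L) is
  ||u||_{H^1}^2 = ∫_0^L u(x)^2 dx + ∫_0^L u'(x)^2 dx.
Compute u'(x) = 9*x**2 + 4*x - 1.
Then u(x)^2 = 9*x**6 + 12*x**5 - 2*x**4 - 10*x**3 - 3*x**2 + 2*x + 1 and u'(x)^2 = 81*x**4 + 72*x**3 - 2*x**2 - 8*x + 1.
Integrate each monomial from 0 to 3 using ∫_0^3 c·x^n dx = c·3^(n+1)/(n+1):
  ∫_0^3 u(x)^2 dx = ∫_0^3 (9*x^6 + 12*x^5 - 2*x^4 - 10*x^3 - 3*x^2 + 2*x + 1) dx. Term by term:
    ∫_0^3 9*x^6 dx = 19683/7;  ∫_0^3 12*x^5 dx = 1458;  ∫_0^3 -2*x^4 dx = -486/5;
    ∫_0^3 -10*x^3 dx = -405/2;  ∫_0^3 -3*x^2 dx = -27;  ∫_0^3 2*x dx = 9;
    ∫_0^3 1 dx = 3.
  Sum: 19683/7 + 1458 − 486/5 − 405/2 − 27 + 9 + 3 = 276861/70.
  ∫_0^3 u'(x)^2 dx = ∫_0^3 (81*x^4 + 72*x^3 - 2*x^2 - 8*x + 1) dx. Term by term:
    ∫_0^3 81*x^4 dx = 19683/5;  ∫_0^3 72*x^3 dx = 1458;  ∫_0^3 -2*x^2 dx = -18;
    ∫_0^3 -8*x dx = -36;  ∫_0^3 1 dx = 3.
  Sum: 19683/5 + 1458 − 18 − 36 + 3 = 26718/5.
Adding: ||u||_{H^1}^2 = 276861/70 + 26718/5 = 650913/70.


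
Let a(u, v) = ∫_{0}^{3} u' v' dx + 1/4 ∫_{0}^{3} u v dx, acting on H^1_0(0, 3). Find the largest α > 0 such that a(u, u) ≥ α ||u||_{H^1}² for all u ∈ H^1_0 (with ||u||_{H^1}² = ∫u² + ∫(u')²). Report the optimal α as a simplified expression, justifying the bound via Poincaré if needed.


α = (9/4 + π^2)/(9 + π^2)

Coercivity of a(·,·) on H^1_0(0, 3) means a(u, u) ≥ α ||u||_{H^1}² for every u ∈ H^1_0.
The interval has length L = 3, and Poincaré/coercivity depend only on L. Here a(u, u) = ∫(u')² + (1/4)·∫u².
Here 0 < c = 1/4 < 1. The condition a(u,u) ≥ α||u||_{H^1}² reads (1−α)∫(u')² ≥ (α−c)∫u². Any admissible α is ≤ 1 (rapidly oscillating u have ∫u²/∫(u')² → 0), and α = 1 would force 0 ≥ (1−c)∫u², impossible since c < 1; so 1−α > 0. By the sharp Poincaré inequality on H^1_0 of an interval of length L, ∫(u')² ≥ (π/L)²∫u² with equality for the first sine mode sin(π(x−x₀)/L) (x₀ the left endpoint), so the inequality holds for all u iff (1−α)(π/L)² ≥ α − c, i.e. α ≤ ((π/L)² + c)/((π/L)² + 1) = (1 + c(L/π)²)/(1 + (L/π)²). With (π/L)² = π^2/9 and c = 1/4, the largest admissible constant is α = ((π/L)² + c)/((π/L)² + 1).
Simplifying, α = (9/4 + π^2)/(9 + π^2).


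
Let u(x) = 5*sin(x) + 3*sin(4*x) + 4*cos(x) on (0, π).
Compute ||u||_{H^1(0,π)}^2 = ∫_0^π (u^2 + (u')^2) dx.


||u||_{H^1(0,π)}^2 = 128/5 + 235*π/2

u'(x) = -4*sin(x) + 5*cos(x) + 12*cos(4*x).
Expand u² and (u')² and integrate term by term on (0, π), using: for integers n ≥ 1, ∫_0^π sin²(nx) dx = ∫_0^π cos²(nx) dx = π/2; for n ≠ n', ∫_0^π sin(nx)sin(n'x) dx = ∫_0^π cos(nx)cos(n'x) dx = 0; and by product-to-sum, ∫_0^π sin(nx)cos(n'x) dx = ½∫_0^π [sin((n+n')x) + sin((n−n')x)] dx, which is 0 when n+n' is even and 2n/(n²−n'²) when n+n' is odd (it need not vanish on (0, π)).
  u² squared terms: (3)²·∫sin(4x)² dx = 9·π/2 = 9*π/2;  (4)²·∫cos(x)² dx = 16·π/2 = 8*π;  (5)²·∫sin(x)² dx = 25·π/2 = 25*π/2.
  u² cross terms: 2·(3)·(4)·∫sin(4x)·cos(x) dx = 24·(8/15) = 64/5;  2·(3)·(5)·∫sin(4x)·sin(x) dx = 30·(0) = 0;  2·(4)·(5)·∫cos(x)·sin(x) dx = 40·(0) = 0.
  So ∫_0^π u² dx = 9*π/2 + 8*π + 25*π/2 + 64/5 + 0 + 0 = 64/5 + 25*π.
  (u')² squared terms: (-4)²·∫sin(x)² dx = 16·π/2 = 8*π;  (5)²·∫cos(x)² dx = 25·π/2 = 25*π/2;  (12)²·∫cos(4x)² dx = 144·π/2 = 72*π.
  (u')² cross terms: 2·(-4)·(5)·∫sin(x)·cos(x) dx = -40·(0) = 0;  2·(-4)·(12)·∫sin(x)·cos(4x) dx = -96·(-2/15) = 64/5;  2·(5)·(12)·∫cos(x)·cos(4x) dx = 120·(0) = 0.
  So ∫_0^π (u')² dx = 8*π + 25*π/2 + 72*π + 0 + 64/5 + 0 = 64/5 + 185*π/2.
||u||_{H^1}^2 = (64/5 + 25*π) + (64/5 + 185*π/2) = 128/5 + 235*π/2.


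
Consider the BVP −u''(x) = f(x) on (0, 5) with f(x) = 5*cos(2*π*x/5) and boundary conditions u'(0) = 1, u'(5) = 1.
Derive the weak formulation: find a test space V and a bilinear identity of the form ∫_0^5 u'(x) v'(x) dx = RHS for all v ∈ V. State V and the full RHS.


V = H^1(0, 5) (v unrestricted at boundary; u is determined up to an additive constant); weak form: ∫_0^5 u'v' dx = ∫_0^5 (5*cos(2*π*x/5)) v dx + v(5) − v(0) for all v ∈ V.

Multiply both sides by a test function v and integrate from 0 to 5:
  ∫_0^5 −u''(x) v(x) dx = ∫_0^5 f(x) v(x) dx.
Integrate the LHS by parts once:
  ∫_0^5 −u'' v dx = −[u'(x) v(x)]_0^5 + ∫_0^5 u'(x) v'(x) dx.
Thus ∫_0^5 u'(x) v'(x) dx = ∫_0^5 f(x) v(x) dx + [u'(x) v(x)]_0^5.
Choose V so that boundary terms are either known or forced to vanish.
u has inhomogeneous Neumann u'(0) = 1, u'(5) = 1. [u' v]_0^5 = (1)·v(5) − (1)·v(0) = v(5) − v(0). Take V = H^1(0, 5); boundary term becomes part of RHS.
Weak formulation: find u (satisfying any essential BC) such that ∫_0^5 u'(x) v'(x) dx = ∫_0^5 f v dx + v(5) − v(0) for all v ∈ V (Neumann data are natural BCs: they enter the RHS as boundary terms).
Substituting f(x) = 5*cos(2*π*x/5), the right-hand side is ∫_0^5 (5*cos(2*π*x/5)) v dx + v(5) − v(0).
Compatibility check (pure Neumann): taking v ≡ 1 ∈ V gives 0 = ∫_0^5 f dx + (1) − (1), i.e. ∫_0^5 f dx must equal u'(0) − u'(5) = 0. Indeed ∫_0^5 (5*cos(2*π*x/5)) dx = 0, so the data are compatible. The solution is then unique only up to an additive constant (fix it e.g. by requiring ∫_0^5 u dx = 0).


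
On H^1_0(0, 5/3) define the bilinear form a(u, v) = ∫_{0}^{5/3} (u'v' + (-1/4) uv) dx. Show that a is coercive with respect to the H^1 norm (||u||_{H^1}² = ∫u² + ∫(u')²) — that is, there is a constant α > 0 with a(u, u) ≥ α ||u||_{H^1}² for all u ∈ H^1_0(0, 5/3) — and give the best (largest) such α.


α = (-25 + 36*π^2)/(4*(25 + 9*π^2))

Coercivity of a(·,·) on H^1_0(0, 5/3) means a(u, u) ≥ α ||u||_{H^1}² for every u ∈ H^1_0.
The interval has length L = 5/3, and Poincaré/coercivity depend only on L. Here a(u, u) = ∫(u')² + (-1/4)·∫u².
Here c = -1/4 < 0 with |c| < (π/L)² = 9*π^2/25, so coercivity still holds. The condition a(u,u) ≥ α||u||_{H^1}² reads (1−α)∫(u')² ≥ (α−c)∫u². Any admissible α is ≤ 1 (rapidly oscillating u have ∫u²/∫(u')² → 0), and α = 1 would force 0 ≥ (1−c)∫u², impossible since c < 1; so 1−α > 0. By the sharp Poincaré inequality on H^1_0 of an interval of length L, ∫(u')² ≥ (π/L)²∫u² with equality for the first sine mode sin(π(x−x₀)/L) (x₀ the left endpoint), so the inequality holds for all u iff (1−α)(π/L)² ≥ α − c, i.e. α ≤ ((π/L)² + c)/((π/L)² + 1) = (1 + c(L/π)²)/(1 + (L/π)²). (Direct route, valid since c ≤ 0: Poincaré gives c∫u² ≥ c(L/π)²∫(u')², so a(u,u) ≥ (1 + c(L/π)²)∫(u')², while ||u||_{H^1}² ≤ (1 + (L/π)²)∫(u')²; dividing yields the same α.) With (π/L)² = 9*π^2/25 and c = -1/4, the largest admissible constant is α = ((π/L)² + c)/((π/L)² + 1).
Simplifying, α = (-25 + 36*π^2)/(4*(25 + 9*π^2)).


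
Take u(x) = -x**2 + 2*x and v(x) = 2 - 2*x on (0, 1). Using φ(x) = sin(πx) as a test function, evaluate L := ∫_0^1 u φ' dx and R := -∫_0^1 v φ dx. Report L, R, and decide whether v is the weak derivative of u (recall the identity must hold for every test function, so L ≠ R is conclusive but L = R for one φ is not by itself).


LHS = -2/π, RHS = -2/π. Yes, v = u' weakly.

u(x) = -x**2 + 2*x, classical derivative u'(x) = 2 - 2*x.
φ(x) = sin(πx), so φ'(x) = π*cos(π*x).
Note φ(0) = φ(1) = 0, so the boundary term u·φ vanishes.
LHS = ∫_0^1 u(x) φ'(x) dx = ∫_0^1 (-π*x^2*cos(π*x) + 2*π*x*cos(π*x)) dx. Term by term:
  ∫_0^1 -π*x^2*cos(π*x) dx = 2/π;  ∫_0^1 2*π*x*cos(π*x) dx = -4/π.
Sum: 2/π − 4/π = -2/π.
So LHS = -2/π.
∫_0^1 v(x) φ(x) dx = ∫_0^1 (-2*x*sin(π*x) + 2*sin(π*x)) dx. Term by term:
  ∫_0^1 2*sin(π*x) dx = 4/π;  ∫_0^1 -2*x*sin(π*x) dx = -2/π.
Sum: 4/π − 2/π = 2/π.
So RHS = -∫_0^1 v(x) φ(x) dx = -2/π.
LHS = RHS, so the identity holds for this test φ.
Moreover u is smooth here and v(x) = u'(x) = 2 - 2*x pointwise, so the identity holds for every test function. Hence v is the weak derivative of u.


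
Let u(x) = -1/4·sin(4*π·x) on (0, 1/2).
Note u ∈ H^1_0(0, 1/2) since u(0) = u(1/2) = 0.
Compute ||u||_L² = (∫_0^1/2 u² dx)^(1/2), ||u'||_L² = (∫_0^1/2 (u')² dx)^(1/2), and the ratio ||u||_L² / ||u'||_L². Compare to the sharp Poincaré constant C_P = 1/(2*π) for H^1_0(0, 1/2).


||u||_L² / ||u'||_L² = 1/(4*π) < C_P = 1/(2*π).

u(x) = -1/4·sin(4*π·x), so u'(x) = -π*cos(4*π*x).
Writing u(x) = A·sin(kπx/L) with A = -1/4 and k = 2, use ∫_0^L sin²(kπx/L) dx = L/2 and ∫_0^L cos²(kπx/L) dx = L/2.
u² = 1/16·sin²(4*π·x) and (u')² = π^2·cos²(4*π·x), and each of sin², cos² integrates to L/2 = 1/4 over (0, 1/2).
∫_0^1/2 u² dx = 1/64, so ||u||_L² = 1/8.
∫_0^1/2 (u')² dx = π^2/4, so ||u'||_L² = π/2.
Ratio ||u||_L² / ||u'||_L² = 1/(4*π).
Sharp Poincaré constant on H^1_0(0, 1/2) is C_P = L/π = 1/(2*π), achieved by sin(2*π·x).
This is the k = 2 harmonic; the ratio L/(kπ) is strictly less than C_P = L/π, consistent with the sharp inequality ||u||_L² ≤ C_P ||u'||_L².


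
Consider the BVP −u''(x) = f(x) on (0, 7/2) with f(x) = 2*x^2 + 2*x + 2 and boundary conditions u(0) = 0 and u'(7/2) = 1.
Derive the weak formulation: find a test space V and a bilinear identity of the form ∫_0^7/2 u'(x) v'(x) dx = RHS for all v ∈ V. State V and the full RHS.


V = {v ∈ H^1(0, 7/2) : v(0) = 0} (test functions vanish at x = 0 where u is specified); weak form: ∫_0^7/2 u'v' dx = ∫_0^7/2 (2*x^2 + 2*x + 2) v dx + v(7/2) for all v ∈ V.

Multiply both sides by a test function v and integrate from 0 to 7/2:
  ∫_0^7/2 −u''(x) v(x) dx = ∫_0^7/2 f(x) v(x) dx.
Integrate the LHS by parts once:
  ∫_0^7/2 −u'' v dx = −[u'(x) v(x)]_0^7/2 + ∫_0^7/2 u'(x) v'(x) dx.
Thus ∫_0^7/2 u'(x) v'(x) dx = ∫_0^7/2 f(x) v(x) dx + [u'(x) v(x)]_0^7/2.
Choose V so that boundary terms are either known or forced to vanish.
Mixed BC: u(0) = 0 (Dirichlet) and u'(7/2) = 1 (Neumann). Define V = {v ∈ H^1(0, 7/2) : v(0) = 0}. Then [u' v]_0^7/2 = u'(7/2)·v(7/2) − u'(0)·0 = v(7/2).
Weak formulation: find u (satisfying any essential BC) such that ∫_0^7/2 u'(x) v'(x) dx = ∫_0^7/2 f v dx + v(7/2) for all v ∈ V (Dirichlet at 0 absorbed into V; Neumann datum at x = 7/2 contributes the boundary term).
Substituting f(x) = 2*x^2 + 2*x + 2, the right-hand side is ∫_0^7/2 (2*x^2 + 2*x + 2) v dx + v(7/2).


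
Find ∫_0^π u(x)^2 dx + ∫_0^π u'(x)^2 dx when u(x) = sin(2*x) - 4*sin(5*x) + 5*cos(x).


||u||_{H^1(0,π)}^2 = 80/3 + 471*π/2

u'(x) = -5*sin(x) + 2*cos(2*x) - 20*cos(5*x).
Expand u² and (u')² and integrate term by term on (0, π), using: for integers n ≥ 1, ∫_0^π sin²(nx) dx = ∫_0^π cos²(nx) dx = π/2; for n ≠ n', ∫_0^π sin(nx)sin(n'x) dx = ∫_0^π cos(nx)cos(n'x) dx = 0; and by product-to-sum, ∫_0^π sin(nx)cos(n'x) dx = ½∫_0^π [sin((n+n')x) + sin((n−n')x)] dx, which is 0 when n+n' is even and 2n/(n²−n'²) when n+n' is odd (it need not vanish on (0, π)).
  u² squared terms: (-4)²·∫sin(5x)² dx = 16·π/2 = 8*π;  (5)²·∫cos(x)² dx = 25·π/2 = 25*π/2;  (1)²·∫sin(2x)² dx = 1·π/2 = π/2.
  u² cross terms: 2·(-4)·(5)·∫sin(5x)·cos(x) dx = -40·(0) = 0;  2·(-4)·(1)·∫sin(5x)·sin(2x) dx = -8·(0) = 0;  2·(5)·(1)·∫cos(x)·sin(2x) dx = 10·(4/3) = 40/3.
  So ∫_0^π u² dx = 8*π + 25*π/2 + π/2 + 0 + 0 + 40/3 = 40/3 + 21*π.
  (u')² squared terms: (-20)²·∫cos(5x)² dx = 400·π/2 = 200*π;  (-5)²·∫sin(x)² dx = 25·π/2 = 25*π/2;  (2)²·∫cos(2x)² dx = 4·π/2 = 2*π.
  (u')² cross terms: 2·(-20)·(-5)·∫cos(5x)·sin(x) dx = 200·(0) = 0;  2·(-20)·(2)·∫cos(5x)·cos(2x) dx = -80·(0) = 0;  2·(-5)·(2)·∫sin(x)·cos(2x) dx = -20·(-2/3) = 40/3.
  So ∫_0^π (u')² dx = 200*π + 25*π/2 + 2*π + 0 + 0 + 40/3 = 40/3 + 429*π/2.
||u||_{H^1}^2 = (40/3 + 21*π) + (40/3 + 429*π/2) = 80/3 + 471*π/2.


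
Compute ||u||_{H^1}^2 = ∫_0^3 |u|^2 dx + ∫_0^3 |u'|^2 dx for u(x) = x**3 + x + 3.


||u||_{H^1}^2 = 76197/70

The H^1 norm (squared) on an interval (0, L) is
  ||u||_{H^1}^2 = ∫_0^L u(x)^2 dx + ∫_0^L u'(x)^2 dx.
Compute u'(x) = 3*x**2 + 1.
Then u(x)^2 = x**6 + 2*x**4 + 6*x**3 + x**2 + 6*x + 9 and u'(x)^2 = 9*x**4 + 6*x**2 + 1.
Integrate each monomial from 0 to 3 using ∫_0^3 c·x^n dx = c·3^(n+1)/(n+1):
  ∫_0^3 u(x)^2 dx = ∫_0^3 (x^6 + 2*x^4 + 6*x^3 + x^2 + 6*x + 9) dx. Term by term:
    ∫_0^3 x^6 dx = 2187/7;  ∫_0^3 2*x^4 dx = 486/5;  ∫_0^3 6*x^3 dx = 243/2;
    ∫_0^3 x^2 dx = 9;  ∫_0^3 6*x dx = 27;  ∫_0^3 9 dx = 27.
  Sum: 2187/7 + 486/5 + 243/2 + 9 + 27 + 27 = 41589/70.
  ∫_0^3 u'(x)^2 dx = ∫_0^3 (9*x^4 + 6*x^2 + 1) dx. Term by term:
    ∫_0^3 9*x^4 dx = 2187/5;  ∫_0^3 6*x^2 dx = 54;  ∫_0^3 1 dx = 3.
  Sum: 2187/5 + 54 + 3 = 2472/5.
Adding: ||u||_{H^1}^2 = 41589/70 + 2472/5 = 76197/70.


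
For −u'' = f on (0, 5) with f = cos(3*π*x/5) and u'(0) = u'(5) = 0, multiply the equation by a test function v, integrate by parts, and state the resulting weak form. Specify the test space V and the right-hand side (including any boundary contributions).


V = H^1(0, 5) (no boundary constraint on v; u is determined up to an additive constant); weak form: ∫_0^5 u'v' dx = ∫_0^5 (cos(3*π*x/5)) v dx for all v ∈ V.

Multiply both sides by a test function v and integrate from 0 to 5:
  ∫_0^5 −u''(x) v(x) dx = ∫_0^5 f(x) v(x) dx.
Integrate the LHS by parts once:
  ∫_0^5 −u'' v dx = −[u'(x) v(x)]_0^5 + ∫_0^5 u'(x) v'(x) dx.
Thus ∫_0^5 u'(x) v'(x) dx = ∫_0^5 f(x) v(x) dx + [u'(x) v(x)]_0^5.
Choose V so that boundary terms are either known or forced to vanish.
u has homogeneous Neumann: u'(0) = u'(5) = 0. So [u' v]_0^5 = 0·v(5) − 0·v(0) = 0 for any v; take V = H^1(0, 5).
Weak formulation: find u (satisfying any essential BC) such that ∫_0^5 u'(x) v'(x) dx = ∫_0^5 f v dx for all v ∈ V (homogeneous Neumann, so boundary terms vanish).
Substituting f(x) = cos(3*π*x/5), the right-hand side is ∫_0^5 (cos(3*π*x/5)) v dx.
Compatibility check (pure Neumann): taking v ≡ 1 ∈ V gives 0 = ∫_0^5 f dx + (0) − (0), i.e. ∫_0^5 f dx must equal u'(0) − u'(5) = 0. Indeed ∫_0^5 (cos(3*π*x/5)) dx = 0, so the data are compatible. The solution is then unique only up to an additive constant (fix it e.g. by requiring ∫_0^5 u dx = 0).


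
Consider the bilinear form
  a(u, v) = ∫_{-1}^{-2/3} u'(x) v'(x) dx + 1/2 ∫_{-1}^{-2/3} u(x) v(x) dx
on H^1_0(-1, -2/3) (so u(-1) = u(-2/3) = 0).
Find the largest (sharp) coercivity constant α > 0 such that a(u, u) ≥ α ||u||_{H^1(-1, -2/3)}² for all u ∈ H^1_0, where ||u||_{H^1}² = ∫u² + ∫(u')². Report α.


α = (1 + 18*π^2)/(2*(1 + 9*π^2))

Coercivity of a(·,·) on H^1_0(-1, -2/3) means a(u, u) ≥ α ||u||_{H^1}² for every u ∈ H^1_0.
The interval has length L = 1/3, and Poincaré/coercivity depend only on L. Here a(u, u) = ∫(u')² + (1/2)·∫u².
Here 0 < c = 1/2 < 1. The condition a(u,u) ≥ α||u||_{H^1}² reads (1−α)∫(u')² ≥ (α−c)∫u². Any admissible α is ≤ 1 (rapidly oscillating u have ∫u²/∫(u')² → 0), and α = 1 would force 0 ≥ (1−c)∫u², impossible since c < 1; so 1−α > 0. By the sharp Poincaré inequality on H^1_0 of an interval of length L, ∫(u')² ≥ (π/L)²∫u² with equality for the first sine mode sin(π(x−x₀)/L) (x₀ the left endpoint), so the inequality holds for all u iff (1−α)(π/L)² ≥ α − c, i.e. α ≤ ((π/L)² + c)/((π/L)² + 1) = (1 + c(L/π)²)/(1 + (L/π)²). With (π/L)² = 9*π^2 and c = 1/2, the largest admissible constant is α = ((π/L)² + c)/((π/L)² + 1).
Simplifying, α = (1 + 18*π^2)/(2*(1 + 9*π^2)).
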